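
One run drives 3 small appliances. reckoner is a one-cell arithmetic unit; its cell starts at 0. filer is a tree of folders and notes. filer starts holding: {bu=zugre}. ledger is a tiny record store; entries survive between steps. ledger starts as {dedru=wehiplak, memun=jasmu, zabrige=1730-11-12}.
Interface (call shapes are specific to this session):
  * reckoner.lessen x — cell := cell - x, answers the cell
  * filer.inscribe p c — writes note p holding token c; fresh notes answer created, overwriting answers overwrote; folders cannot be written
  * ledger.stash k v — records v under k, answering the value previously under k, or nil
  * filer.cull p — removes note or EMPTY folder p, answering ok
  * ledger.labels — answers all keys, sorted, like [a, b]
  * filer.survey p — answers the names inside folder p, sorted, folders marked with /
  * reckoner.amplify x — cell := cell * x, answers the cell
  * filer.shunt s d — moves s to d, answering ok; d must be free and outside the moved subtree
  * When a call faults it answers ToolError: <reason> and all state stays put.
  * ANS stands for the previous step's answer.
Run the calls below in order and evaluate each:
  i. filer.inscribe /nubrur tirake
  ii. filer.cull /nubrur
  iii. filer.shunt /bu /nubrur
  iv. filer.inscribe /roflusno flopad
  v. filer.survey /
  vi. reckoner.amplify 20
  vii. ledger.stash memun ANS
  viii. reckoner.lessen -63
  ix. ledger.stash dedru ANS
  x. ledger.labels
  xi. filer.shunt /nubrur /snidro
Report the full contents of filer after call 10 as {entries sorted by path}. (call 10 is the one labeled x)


Answer: {nubrur=zugre, roflusno=flopad}

Derivation:
;; filer.inscribe(p: /nubrur, c: tirake) => created
;; filer.cull(p: /nubrur) => ok
;; filer.shunt(s: /bu, d: /nubrur) => ok
;; filer.inscribe(p: /roflusno, c: flopad) => created
;; filer.survey(p: /) => [nubrur, roflusno]
;; reckoner.amplify(x: 20) => 0
;; ledger.stash(k: memun, v: ANS) => jasmu
;; reckoner.lessen(x: -63) => 63
;; ledger.stash(k: dedru, v: ANS) => wehiplak
;; ledger.labels() => [dedru, memun, zabrige]
;; filer.shunt(s: /nubrur, d: /snidro) => ok


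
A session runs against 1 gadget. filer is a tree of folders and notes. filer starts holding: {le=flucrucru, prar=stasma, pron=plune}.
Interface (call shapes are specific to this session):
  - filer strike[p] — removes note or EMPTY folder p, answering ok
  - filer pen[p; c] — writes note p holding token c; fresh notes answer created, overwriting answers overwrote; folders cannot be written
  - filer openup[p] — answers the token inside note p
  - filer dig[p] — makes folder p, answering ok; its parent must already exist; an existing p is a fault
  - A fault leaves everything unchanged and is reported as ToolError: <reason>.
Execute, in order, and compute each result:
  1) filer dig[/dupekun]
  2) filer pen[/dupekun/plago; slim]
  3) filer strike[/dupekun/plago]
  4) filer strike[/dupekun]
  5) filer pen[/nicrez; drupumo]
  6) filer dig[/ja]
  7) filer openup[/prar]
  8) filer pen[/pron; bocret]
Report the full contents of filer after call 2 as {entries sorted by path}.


Answer: {dupekun/, dupekun/plago=slim, le=flucrucru, prar=stasma, pron=plune}

Derivation:
// filer dig(p='/dupekun') -> ok
// filer pen(p='/dupekun/plago', c='slim') -> created
// filer strike(p='/dupekun/plago') -> ok
// filer strike(p='/dupekun') -> ok
// filer pen(p='/nicrez', c='drupumo') -> created
// filer dig(p='/ja') -> ok
// filer openup(p='/prar') -> stasma
// filer pen(p='/pron', c='bocret') -> overwrote


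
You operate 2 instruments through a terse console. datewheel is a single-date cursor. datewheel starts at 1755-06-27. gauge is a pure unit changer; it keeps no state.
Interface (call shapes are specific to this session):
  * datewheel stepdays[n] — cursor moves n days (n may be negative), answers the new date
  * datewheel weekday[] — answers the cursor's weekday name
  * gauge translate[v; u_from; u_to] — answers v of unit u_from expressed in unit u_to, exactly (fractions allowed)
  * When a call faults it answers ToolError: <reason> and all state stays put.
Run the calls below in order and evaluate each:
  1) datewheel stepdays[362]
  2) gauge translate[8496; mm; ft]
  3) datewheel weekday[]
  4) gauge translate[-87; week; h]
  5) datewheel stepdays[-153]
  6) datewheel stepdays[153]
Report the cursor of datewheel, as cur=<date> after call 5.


-- 1. datewheel stepdays(n=362) == 1756-06-23
-- 2. gauge translate(v=8496, u_from=mm, u_to=ft) == 3540/127
-- 3. datewheel weekday() == Wednesday
-- 4. gauge translate(v=-87, u_from=week, u_to=h) == -14616
-- 5. datewheel stepdays(n=-153) == 1756-01-22
-- 6. datewheel stepdays(n=153) == 1756-06-23

Answer: cur=1756-01-22


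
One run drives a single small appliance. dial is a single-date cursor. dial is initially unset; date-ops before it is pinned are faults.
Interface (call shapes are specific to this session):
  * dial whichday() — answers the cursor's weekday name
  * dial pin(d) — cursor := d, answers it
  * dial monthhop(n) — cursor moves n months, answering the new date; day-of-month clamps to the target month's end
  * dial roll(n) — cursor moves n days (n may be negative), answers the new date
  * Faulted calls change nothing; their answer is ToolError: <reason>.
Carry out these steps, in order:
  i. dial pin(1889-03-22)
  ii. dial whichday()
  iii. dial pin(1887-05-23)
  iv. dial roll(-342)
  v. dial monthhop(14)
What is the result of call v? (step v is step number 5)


~$ dial pin 1889-03-22
:: 1889-03-22
~$ dial whichday
:: Friday
~$ dial pin 1887-05-23
:: 1887-05-23
~$ dial roll -342
:: 1886-06-15
~$ dial monthhop 14
:: 1887-08-15

Answer: 1887-08-15


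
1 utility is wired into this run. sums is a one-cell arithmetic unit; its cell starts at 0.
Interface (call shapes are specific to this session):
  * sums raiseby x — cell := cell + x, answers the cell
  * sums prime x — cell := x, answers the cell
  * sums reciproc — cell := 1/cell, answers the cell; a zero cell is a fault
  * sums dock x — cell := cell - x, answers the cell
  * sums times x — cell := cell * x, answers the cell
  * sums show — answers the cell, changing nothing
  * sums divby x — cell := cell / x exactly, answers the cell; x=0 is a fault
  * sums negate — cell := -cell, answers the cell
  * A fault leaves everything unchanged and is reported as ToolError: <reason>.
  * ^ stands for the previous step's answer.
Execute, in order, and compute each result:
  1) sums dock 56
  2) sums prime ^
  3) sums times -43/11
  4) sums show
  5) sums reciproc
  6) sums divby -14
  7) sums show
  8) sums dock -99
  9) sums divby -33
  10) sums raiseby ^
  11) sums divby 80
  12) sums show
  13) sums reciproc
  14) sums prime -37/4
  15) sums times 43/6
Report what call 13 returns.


Answer: -4045440/303407

Derivation:
! sums dock(56) => -56
! sums prime(^) => -56
! sums times(-43/11) => 2408/11
! sums show() => 2408/11
! sums reciproc() => 11/2408
! sums divby(-14) => -11/33712
! sums show() => -11/33712
! sums dock(-99) => 3337477/33712
! sums divby(-33) => -303407/101136
! sums raiseby(^) => -303407/50568
! sums divby(80) => -303407/4045440
! sums show() => -303407/4045440
! sums reciproc() => -4045440/303407
! sums prime(-37/4) => -37/4
! sums times(43/6) => -1591/24


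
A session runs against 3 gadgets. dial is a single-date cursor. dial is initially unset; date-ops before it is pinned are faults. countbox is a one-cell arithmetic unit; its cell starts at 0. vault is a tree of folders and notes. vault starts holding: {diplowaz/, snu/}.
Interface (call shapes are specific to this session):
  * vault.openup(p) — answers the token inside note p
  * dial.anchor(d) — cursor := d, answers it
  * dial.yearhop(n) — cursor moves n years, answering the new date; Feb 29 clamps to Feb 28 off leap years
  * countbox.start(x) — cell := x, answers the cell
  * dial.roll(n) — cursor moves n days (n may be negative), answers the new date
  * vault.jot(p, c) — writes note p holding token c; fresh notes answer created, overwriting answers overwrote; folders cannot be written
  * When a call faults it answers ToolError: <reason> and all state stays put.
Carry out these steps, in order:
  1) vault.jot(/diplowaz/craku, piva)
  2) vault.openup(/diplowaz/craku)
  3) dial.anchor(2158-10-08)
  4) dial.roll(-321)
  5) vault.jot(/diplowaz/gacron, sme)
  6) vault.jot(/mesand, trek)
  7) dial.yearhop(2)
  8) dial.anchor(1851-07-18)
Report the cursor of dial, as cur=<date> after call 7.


# 1. jot(p='/diplowaz/craku', c='piva') => created
# 2. openup(p='/diplowaz/craku') => piva
# 3. anchor(d='2158-10-08') => 2158-10-08
# 4. roll(n='-321') => 2157-11-21
# 5. jot(p='/diplowaz/gacron', c='sme') => created
# 6. jot(p='/mesand', c='trek') => created
# 7. yearhop(n='2') => 2159-11-21
# 8. anchor(d='1851-07-18') => 1851-07-18

Answer: cur=2159-11-21


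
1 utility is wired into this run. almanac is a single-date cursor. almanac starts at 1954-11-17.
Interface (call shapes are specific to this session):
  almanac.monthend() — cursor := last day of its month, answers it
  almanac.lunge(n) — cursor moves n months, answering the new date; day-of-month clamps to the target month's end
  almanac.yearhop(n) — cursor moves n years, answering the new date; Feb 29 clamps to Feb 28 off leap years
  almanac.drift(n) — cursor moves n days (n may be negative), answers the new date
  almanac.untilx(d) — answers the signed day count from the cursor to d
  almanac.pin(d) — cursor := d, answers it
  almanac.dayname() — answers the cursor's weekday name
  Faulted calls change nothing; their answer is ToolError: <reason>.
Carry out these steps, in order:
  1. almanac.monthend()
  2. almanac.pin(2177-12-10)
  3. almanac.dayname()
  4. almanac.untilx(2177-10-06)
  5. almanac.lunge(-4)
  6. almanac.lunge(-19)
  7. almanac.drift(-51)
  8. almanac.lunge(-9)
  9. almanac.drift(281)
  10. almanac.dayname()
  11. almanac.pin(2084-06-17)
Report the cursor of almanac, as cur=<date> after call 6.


% almanac.monthend() ~> 1954-11-30
% almanac.pin(d=2177-12-10) ~> 2177-12-10
% almanac.dayname() ~> Wednesday
% almanac.untilx(d=2177-10-06) ~> -65
% almanac.lunge(n=-4) ~> 2177-08-10
% almanac.lunge(n=-19) ~> 2176-01-10
% almanac.drift(n=-51) ~> 2175-11-20
% almanac.lunge(n=-9) ~> 2175-02-20
% almanac.drift(n=281) ~> 2175-11-28
% almanac.dayname() ~> Tuesday
% almanac.pin(d=2084-06-17) ~> 2084-06-17

Answer: cur=2176-01-10


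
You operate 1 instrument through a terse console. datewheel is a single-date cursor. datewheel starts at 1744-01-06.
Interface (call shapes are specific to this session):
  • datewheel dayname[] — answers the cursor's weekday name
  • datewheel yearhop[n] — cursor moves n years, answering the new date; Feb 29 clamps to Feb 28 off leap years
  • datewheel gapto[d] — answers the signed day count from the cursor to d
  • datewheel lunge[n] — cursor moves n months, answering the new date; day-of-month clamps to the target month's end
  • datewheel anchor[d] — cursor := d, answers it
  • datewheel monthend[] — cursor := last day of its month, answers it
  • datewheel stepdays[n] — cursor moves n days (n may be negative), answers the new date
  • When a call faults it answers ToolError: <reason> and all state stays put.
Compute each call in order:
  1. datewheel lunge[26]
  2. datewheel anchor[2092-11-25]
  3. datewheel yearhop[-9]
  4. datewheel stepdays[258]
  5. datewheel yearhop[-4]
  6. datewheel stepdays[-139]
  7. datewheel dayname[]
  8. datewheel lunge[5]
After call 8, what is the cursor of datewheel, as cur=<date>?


→ datewheel lunge(n=26)
← 1746-03-06
→ datewheel anchor(d=2092-11-25)
← 2092-11-25
→ datewheel yearhop(n=-9)
← 2083-11-25
→ datewheel stepdays(n=258)
← 2084-08-09
→ datewheel yearhop(n=-4)
← 2080-08-09
→ datewheel stepdays(n=-139)
← 2080-03-23
→ datewheel dayname()
← Saturday
→ datewheel lunge(n=5)
← 2080-08-23

Answer: cur=2080-08-23


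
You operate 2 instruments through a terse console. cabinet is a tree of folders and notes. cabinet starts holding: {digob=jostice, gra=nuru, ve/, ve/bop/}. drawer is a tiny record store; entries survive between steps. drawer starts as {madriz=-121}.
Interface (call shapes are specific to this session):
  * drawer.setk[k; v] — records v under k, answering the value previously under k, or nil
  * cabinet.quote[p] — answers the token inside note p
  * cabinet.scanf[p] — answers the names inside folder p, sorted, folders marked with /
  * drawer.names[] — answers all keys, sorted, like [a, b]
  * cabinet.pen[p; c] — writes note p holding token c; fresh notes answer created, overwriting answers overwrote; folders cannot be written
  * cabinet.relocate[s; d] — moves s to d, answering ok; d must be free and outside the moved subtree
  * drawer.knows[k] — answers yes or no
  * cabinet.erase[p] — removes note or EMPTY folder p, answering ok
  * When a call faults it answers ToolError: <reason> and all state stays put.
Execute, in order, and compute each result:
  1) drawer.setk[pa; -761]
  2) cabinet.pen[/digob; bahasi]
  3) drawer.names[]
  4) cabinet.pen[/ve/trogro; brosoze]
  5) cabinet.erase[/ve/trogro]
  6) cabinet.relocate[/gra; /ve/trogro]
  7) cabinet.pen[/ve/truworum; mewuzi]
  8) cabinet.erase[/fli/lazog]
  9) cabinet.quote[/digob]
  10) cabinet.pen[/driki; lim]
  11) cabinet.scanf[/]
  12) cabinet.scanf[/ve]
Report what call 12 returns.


Answer: [bop/, trogro, truworum]

Derivation:
==> drawer.setk(k='pa', v='-761')
<== nil
==> cabinet.pen(p='/digob', c='bahasi')
<== overwrote
==> drawer.names()
<== [madriz, pa]
==> cabinet.pen(p='/ve/trogro', c='brosoze')
<== created
==> cabinet.erase(p='/ve/trogro')
<== ok
==> cabinet.relocate(s='/gra', d='/ve/trogro')
<== ok
==> cabinet.pen(p='/ve/truworum', c='mewuzi')
<== created
==> cabinet.erase(p='/fli/lazog')
<== ToolError: not found
==> cabinet.quote(p='/digob')
<== bahasi
==> cabinet.pen(p='/driki', c='lim')
<== created
==> cabinet.scanf(p='/')
<== [digob, driki, ve/]
==> cabinet.scanf(p='/ve')
<== [bop/, trogro, truworum]


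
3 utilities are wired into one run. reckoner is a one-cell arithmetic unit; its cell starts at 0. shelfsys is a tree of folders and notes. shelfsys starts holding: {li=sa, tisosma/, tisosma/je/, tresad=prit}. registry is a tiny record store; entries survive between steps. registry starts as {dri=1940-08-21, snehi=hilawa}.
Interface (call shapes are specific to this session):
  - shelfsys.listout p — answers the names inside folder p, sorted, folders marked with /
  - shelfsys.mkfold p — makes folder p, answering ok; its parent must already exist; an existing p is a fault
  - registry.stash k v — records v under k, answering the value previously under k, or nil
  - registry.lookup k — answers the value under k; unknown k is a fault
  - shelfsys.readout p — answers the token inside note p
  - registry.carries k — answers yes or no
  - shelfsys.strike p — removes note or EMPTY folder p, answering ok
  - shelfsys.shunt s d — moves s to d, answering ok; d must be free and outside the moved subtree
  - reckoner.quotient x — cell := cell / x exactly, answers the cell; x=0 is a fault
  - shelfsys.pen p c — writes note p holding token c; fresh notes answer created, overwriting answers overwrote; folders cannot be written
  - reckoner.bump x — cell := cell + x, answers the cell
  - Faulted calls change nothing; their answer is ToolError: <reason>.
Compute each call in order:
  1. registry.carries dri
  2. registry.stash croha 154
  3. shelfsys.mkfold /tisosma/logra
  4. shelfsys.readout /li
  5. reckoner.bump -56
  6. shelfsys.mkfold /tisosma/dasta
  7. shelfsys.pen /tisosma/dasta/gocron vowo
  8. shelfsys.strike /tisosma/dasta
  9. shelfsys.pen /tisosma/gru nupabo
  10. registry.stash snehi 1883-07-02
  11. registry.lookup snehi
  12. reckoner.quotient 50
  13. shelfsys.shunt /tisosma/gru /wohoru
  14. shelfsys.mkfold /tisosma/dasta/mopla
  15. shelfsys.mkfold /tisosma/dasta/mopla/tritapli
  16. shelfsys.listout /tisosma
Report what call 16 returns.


// 1. registry.carries(k: dri) == yes
// 2. registry.stash(k: croha, v: 154) == nil
// 3. shelfsys.mkfold(p: /tisosma/logra) == ok
// 4. shelfsys.readout(p: /li) == sa
// 5. reckoner.bump(x: -56) == -56
// 6. shelfsys.mkfold(p: /tisosma/dasta) == ok
// 7. shelfsys.pen(p: /tisosma/dasta/gocron, c: vowo) == created
// 8. shelfsys.strike(p: /tisosma/dasta) == ToolError: not empty
// 9. shelfsys.pen(p: /tisosma/gru, c: nupabo) == created
// 10. registry.stash(k: snehi, v: 1883-07-02) == hilawa
// 11. registry.lookup(k: snehi) == 1883-07-02
// 12. reckoner.quotient(x: 50) == -28/25
// 13. shelfsys.shunt(s: /tisosma/gru, d: /wohoru) == ok
// 14. shelfsys.mkfold(p: /tisosma/dasta/mopla) == ok
// 15. shelfsys.mkfold(p: /tisosma/dasta/mopla/tritapli) == ok
// 16. shelfsys.listout(p: /tisosma) == [dasta/, je/, logra/]

Answer: [dasta/, je/, logra/]


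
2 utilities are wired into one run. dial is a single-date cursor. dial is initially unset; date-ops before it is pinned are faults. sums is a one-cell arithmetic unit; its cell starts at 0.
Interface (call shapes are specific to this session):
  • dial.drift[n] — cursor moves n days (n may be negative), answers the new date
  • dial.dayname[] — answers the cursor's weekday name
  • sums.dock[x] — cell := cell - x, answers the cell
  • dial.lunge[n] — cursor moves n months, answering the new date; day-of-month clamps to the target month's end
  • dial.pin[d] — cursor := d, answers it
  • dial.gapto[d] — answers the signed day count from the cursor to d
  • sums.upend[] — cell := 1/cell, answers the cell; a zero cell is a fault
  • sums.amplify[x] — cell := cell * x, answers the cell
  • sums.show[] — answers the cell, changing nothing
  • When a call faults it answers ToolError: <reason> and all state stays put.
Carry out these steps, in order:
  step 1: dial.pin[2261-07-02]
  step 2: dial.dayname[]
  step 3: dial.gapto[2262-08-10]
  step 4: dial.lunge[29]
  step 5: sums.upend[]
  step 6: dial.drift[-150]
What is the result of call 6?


Answer: 2263-07-05

Derivation:
I use pin with d='2261-07-02', yielding 2261-07-02.
Using dayname, which returns Tuesday.
Next I call gapto with d='2262-08-10', and observe 404.
Then lunge with n='29', → 2263-12-02.
Then upend(), giving ToolError: reciprocal of zero.
Using drift with n='-150', — result: 2263-07-05.


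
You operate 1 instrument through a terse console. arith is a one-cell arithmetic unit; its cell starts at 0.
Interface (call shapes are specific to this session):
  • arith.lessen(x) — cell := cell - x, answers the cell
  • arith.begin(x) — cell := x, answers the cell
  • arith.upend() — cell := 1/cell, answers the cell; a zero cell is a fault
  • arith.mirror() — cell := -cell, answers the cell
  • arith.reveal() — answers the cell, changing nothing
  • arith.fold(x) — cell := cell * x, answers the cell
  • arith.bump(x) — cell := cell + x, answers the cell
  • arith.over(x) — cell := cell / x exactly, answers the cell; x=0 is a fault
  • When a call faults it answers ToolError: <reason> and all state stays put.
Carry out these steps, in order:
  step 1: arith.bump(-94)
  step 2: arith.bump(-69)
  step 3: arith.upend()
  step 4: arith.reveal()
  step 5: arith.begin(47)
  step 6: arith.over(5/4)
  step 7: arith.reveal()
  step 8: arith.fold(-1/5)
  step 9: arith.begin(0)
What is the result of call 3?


Step: bump[x→-94]
Result: -94
Step: bump[x→-69]
Result: -163
Step: upend[]
Result: -1/163
Step: reveal[]
Result: -1/163
Step: begin[x→47]
Result: 47
Step: over[x→5/4]
Result: 188/5
Step: reveal[]
Result: 188/5
Step: fold[x→-1/5]
Result: -188/25
Step: begin[x→0]
Result: 0

Answer: -1/163


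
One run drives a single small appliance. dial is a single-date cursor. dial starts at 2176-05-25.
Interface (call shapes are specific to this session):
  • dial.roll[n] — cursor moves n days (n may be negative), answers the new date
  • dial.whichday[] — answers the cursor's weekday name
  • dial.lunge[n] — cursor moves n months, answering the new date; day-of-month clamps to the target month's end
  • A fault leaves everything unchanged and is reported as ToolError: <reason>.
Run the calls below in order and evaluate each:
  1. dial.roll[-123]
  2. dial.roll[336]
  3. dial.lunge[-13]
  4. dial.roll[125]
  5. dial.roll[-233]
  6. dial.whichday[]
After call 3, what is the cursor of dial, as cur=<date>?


Then dial.roll passing -123, giving 2176-01-23.
Using dial.roll passing 336, → 2176-12-24.
I use dial.lunge passing -13, — result: 2175-11-24.
Calling dial.roll passing 125: 2176-03-28.
Then dial.roll passing -233, and get 2175-08-08.
Next I call dial.whichday(), yielding Tuesday.

Answer: cur=2175-11-24


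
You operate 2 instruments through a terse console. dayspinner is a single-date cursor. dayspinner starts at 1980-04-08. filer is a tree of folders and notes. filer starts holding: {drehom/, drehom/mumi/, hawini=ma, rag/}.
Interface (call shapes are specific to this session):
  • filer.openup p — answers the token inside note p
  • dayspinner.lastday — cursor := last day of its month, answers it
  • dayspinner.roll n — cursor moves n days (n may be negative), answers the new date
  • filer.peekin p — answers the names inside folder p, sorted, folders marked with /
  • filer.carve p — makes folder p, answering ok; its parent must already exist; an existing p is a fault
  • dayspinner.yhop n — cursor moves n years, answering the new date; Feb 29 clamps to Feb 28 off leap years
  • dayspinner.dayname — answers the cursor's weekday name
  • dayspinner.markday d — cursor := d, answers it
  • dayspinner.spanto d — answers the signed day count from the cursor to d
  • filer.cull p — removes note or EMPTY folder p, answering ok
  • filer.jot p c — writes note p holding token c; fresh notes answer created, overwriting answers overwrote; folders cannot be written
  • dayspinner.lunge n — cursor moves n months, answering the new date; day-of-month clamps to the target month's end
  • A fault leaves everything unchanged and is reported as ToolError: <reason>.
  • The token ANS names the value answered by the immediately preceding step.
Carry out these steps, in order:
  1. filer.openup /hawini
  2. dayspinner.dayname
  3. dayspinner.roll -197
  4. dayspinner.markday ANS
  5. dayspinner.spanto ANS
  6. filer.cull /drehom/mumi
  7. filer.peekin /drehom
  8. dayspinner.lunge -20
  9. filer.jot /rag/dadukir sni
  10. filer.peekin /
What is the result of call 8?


Answer: 1978-01-24

Derivation:
-- filer.openup(p=/hawini) : ma
-- dayspinner.dayname() : Tuesday
-- dayspinner.roll(n=-197) : 1979-09-24
-- dayspinner.markday(d=ANS) : 1979-09-24
-- dayspinner.spanto(d=ANS) : 0
-- filer.cull(p=/drehom/mumi) : ok
-- filer.peekin(p=/drehom) : []
-- dayspinner.lunge(n=-20) : 1978-01-24
-- filer.jot(p=/rag/dadukir, c=sni) : created
-- filer.peekin(p=/) : [drehom/, hawini, rag/]


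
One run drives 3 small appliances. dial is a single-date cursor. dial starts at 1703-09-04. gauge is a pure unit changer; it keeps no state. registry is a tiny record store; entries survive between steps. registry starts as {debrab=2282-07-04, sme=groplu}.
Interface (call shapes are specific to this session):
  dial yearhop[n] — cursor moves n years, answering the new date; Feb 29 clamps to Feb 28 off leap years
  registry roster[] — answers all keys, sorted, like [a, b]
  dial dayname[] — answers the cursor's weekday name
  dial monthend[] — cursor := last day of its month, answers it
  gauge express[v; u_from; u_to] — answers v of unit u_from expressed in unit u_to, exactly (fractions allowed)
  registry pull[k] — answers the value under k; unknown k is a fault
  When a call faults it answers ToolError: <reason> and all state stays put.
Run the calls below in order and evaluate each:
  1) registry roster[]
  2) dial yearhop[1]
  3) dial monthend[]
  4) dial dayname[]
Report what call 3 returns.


Answer: 1704-09-30

Derivation:
# registry roster() => [debrab, sme]
# dial yearhop(n→1) => 1704-09-04
# dial monthend() => 1704-09-30
# dial dayname() => Tuesday


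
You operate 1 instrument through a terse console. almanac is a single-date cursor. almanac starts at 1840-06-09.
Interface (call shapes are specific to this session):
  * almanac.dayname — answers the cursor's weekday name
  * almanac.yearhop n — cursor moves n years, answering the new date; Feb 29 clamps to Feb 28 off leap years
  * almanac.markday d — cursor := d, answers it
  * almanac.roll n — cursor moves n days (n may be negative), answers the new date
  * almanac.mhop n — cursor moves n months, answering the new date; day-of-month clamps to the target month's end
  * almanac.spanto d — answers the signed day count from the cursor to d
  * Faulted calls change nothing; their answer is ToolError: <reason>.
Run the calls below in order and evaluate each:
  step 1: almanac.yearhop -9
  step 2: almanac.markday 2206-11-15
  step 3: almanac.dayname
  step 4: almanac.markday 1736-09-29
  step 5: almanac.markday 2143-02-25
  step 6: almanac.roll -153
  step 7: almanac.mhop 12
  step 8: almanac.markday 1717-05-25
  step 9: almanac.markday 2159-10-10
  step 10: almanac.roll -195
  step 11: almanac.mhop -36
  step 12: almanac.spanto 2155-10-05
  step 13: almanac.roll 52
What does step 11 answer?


Answer: 2156-03-29

Derivation:
> almanac.yearhop n=-9
  1831-06-09
> almanac.markday d=2206-11-15
  2206-11-15
> almanac.dayname
  Saturday
> almanac.markday d=1736-09-29
  1736-09-29
> almanac.markday d=2143-02-25
  2143-02-25
> almanac.roll n=-153
  2142-09-25
> almanac.mhop n=12
  2143-09-25
> almanac.markday d=1717-05-25
  1717-05-25
> almanac.markday d=2159-10-10
  2159-10-10
> almanac.roll n=-195
  2159-03-29
> almanac.mhop n=-36
  2156-03-29
> almanac.spanto d=2155-10-05
  -176
> almanac.roll n=52
  2156-05-20


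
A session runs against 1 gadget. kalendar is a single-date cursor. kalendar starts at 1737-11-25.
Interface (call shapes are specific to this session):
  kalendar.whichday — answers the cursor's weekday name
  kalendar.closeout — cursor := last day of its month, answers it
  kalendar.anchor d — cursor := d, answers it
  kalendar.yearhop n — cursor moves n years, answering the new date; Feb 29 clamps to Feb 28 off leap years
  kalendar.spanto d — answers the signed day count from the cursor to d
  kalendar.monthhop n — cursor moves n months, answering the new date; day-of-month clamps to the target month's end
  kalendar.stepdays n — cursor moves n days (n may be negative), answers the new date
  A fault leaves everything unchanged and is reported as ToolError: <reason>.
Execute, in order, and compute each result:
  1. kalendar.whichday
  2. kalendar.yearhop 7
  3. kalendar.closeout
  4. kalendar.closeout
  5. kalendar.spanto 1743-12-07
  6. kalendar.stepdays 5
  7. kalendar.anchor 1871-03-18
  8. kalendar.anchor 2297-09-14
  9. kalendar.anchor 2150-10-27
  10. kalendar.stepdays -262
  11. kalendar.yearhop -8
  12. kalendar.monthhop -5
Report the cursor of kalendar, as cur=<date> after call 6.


Answer: cur=1744-12-05

Derivation:
# whichday() : Monday
# yearhop(n→7) : 1744-11-25
# closeout() : 1744-11-30
# closeout() : 1744-11-30
# spanto(d→1743-12-07) : -359
# stepdays(n→5) : 1744-12-05
# anchor(d→1871-03-18) : 1871-03-18
# anchor(d→2297-09-14) : 2297-09-14
# anchor(d→2150-10-27) : 2150-10-27
# stepdays(n→-262) : 2150-02-07
# yearhop(n→-8) : 2142-02-07
# monthhop(n→-5) : 2141-09-07


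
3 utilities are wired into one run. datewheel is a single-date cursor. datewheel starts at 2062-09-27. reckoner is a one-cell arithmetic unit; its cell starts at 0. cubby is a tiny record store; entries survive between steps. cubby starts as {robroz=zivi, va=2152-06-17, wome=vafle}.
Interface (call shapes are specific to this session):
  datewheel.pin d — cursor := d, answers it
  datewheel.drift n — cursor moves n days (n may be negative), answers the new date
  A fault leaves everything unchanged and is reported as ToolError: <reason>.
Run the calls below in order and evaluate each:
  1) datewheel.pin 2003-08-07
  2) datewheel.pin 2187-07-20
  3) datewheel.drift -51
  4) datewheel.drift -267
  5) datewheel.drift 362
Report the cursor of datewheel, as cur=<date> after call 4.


I call datewheel.pin(d: 2003-08-07), and get 2003-08-07.
I try datewheel.pin(d: 2187-07-20), → 2187-07-20.
I use datewheel.drift(n: -51): 2187-05-30.
Then datewheel.drift(n: -267), giving 2186-09-05.
Invoking datewheel.drift(n: 362), and get 2187-09-02.

Answer: cur=2186-09-05


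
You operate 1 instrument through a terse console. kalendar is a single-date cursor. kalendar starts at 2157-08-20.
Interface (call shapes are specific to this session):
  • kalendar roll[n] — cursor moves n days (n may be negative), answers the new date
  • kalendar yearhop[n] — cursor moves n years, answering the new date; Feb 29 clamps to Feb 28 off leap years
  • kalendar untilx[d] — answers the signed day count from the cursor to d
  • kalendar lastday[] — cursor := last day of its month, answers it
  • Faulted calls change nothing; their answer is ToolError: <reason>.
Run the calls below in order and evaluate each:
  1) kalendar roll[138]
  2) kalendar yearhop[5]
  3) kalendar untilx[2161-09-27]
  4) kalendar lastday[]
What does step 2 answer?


Answer: 2163-01-05

Derivation:
-- 1. kalendar roll(n=138) == 2158-01-05
-- 2. kalendar yearhop(n=5) == 2163-01-05
-- 3. kalendar untilx(d=2161-09-27) == -465
-- 4. kalendar lastday() == 2163-01-31


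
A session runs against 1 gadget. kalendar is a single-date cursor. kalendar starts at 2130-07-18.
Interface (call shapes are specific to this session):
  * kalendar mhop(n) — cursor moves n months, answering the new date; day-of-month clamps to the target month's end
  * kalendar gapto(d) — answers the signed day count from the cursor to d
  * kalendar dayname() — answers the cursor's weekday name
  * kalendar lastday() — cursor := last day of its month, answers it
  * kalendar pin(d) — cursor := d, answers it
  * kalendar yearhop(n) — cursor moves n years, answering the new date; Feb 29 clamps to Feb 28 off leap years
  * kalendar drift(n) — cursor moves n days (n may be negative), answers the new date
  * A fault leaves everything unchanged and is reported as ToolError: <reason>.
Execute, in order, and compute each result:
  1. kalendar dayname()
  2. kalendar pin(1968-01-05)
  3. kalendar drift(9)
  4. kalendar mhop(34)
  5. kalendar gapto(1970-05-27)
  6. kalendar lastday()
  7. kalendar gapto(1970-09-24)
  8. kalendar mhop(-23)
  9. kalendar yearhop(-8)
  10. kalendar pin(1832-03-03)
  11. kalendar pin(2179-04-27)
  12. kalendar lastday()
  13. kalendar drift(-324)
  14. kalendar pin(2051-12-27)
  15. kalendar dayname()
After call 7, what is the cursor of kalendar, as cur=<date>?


Answer: cur=1970-11-30

Derivation:
;; kalendar dayname() => Tuesday
;; kalendar pin(d: 1968-01-05) => 1968-01-05
;; kalendar drift(n: 9) => 1968-01-14
;; kalendar mhop(n: 34) => 1970-11-14
;; kalendar gapto(d: 1970-05-27) => -171
;; kalendar lastday() => 1970-11-30
;; kalendar gapto(d: 1970-09-24) => -67
;; kalendar mhop(n: -23) => 1968-12-30
;; kalendar yearhop(n: -8) => 1960-12-30
;; kalendar pin(d: 1832-03-03) => 1832-03-03
;; kalendar pin(d: 2179-04-27) => 2179-04-27
;; kalendar lastday() => 2179-04-30
;; kalendar drift(n: -324) => 2178-06-10
;; kalendar pin(d: 2051-12-27) => 2051-12-27
;; kalendar dayname() => Wednesday


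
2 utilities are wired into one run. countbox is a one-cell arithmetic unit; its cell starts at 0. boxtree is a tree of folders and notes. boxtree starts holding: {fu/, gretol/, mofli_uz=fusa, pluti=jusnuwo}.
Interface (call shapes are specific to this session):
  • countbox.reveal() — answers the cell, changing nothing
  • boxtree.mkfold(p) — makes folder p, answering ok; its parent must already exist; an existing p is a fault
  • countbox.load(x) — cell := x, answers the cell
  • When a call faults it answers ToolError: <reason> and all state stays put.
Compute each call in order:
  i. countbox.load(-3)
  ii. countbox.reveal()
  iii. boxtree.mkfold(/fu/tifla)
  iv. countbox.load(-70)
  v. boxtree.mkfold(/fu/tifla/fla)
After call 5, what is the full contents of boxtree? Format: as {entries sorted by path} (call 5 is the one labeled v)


Do: countbox.load[x: -3]
See: -3
Do: countbox.reveal[]
See: -3
Do: boxtree.mkfold[p: /fu/tifla]
See: ok
Do: countbox.load[x: -70]
See: -70
Do: boxtree.mkfold[p: /fu/tifla/fla]
See: ok

Answer: {fu/, fu/tifla/, fu/tifla/fla/, gretol/, mofli_uz=fusa, pluti=jusnuwo}


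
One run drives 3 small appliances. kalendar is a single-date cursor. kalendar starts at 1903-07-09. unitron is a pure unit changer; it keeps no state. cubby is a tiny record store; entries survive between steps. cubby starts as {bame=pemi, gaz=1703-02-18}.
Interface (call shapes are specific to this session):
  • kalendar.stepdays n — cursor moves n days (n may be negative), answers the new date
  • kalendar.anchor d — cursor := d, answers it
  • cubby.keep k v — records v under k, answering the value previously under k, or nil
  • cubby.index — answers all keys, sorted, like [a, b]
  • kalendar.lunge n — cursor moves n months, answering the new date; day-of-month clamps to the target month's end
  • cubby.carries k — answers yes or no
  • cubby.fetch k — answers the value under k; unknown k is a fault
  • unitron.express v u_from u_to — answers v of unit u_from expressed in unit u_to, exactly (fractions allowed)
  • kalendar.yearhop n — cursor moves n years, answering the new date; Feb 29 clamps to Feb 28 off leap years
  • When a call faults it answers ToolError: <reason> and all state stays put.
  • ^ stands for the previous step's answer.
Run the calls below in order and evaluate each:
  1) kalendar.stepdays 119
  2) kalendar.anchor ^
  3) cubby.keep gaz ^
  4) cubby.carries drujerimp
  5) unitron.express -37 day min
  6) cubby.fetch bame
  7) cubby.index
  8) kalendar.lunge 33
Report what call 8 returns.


Step: kalendar.stepdays[119]
Result: 1903-11-05
Step: kalendar.anchor[^]
Result: 1903-11-05
Step: cubby.keep[gaz; ^]
Result: 1703-02-18
Step: cubby.carries[drujerimp]
Result: no
Step: unitron.express[-37; day; min]
Result: -53280
Step: cubby.fetch[bame]
Result: pemi
Step: cubby.index[]
Result: [bame, gaz]
Step: kalendar.lunge[33]
Result: 1906-08-05

Answer: 1906-08-05


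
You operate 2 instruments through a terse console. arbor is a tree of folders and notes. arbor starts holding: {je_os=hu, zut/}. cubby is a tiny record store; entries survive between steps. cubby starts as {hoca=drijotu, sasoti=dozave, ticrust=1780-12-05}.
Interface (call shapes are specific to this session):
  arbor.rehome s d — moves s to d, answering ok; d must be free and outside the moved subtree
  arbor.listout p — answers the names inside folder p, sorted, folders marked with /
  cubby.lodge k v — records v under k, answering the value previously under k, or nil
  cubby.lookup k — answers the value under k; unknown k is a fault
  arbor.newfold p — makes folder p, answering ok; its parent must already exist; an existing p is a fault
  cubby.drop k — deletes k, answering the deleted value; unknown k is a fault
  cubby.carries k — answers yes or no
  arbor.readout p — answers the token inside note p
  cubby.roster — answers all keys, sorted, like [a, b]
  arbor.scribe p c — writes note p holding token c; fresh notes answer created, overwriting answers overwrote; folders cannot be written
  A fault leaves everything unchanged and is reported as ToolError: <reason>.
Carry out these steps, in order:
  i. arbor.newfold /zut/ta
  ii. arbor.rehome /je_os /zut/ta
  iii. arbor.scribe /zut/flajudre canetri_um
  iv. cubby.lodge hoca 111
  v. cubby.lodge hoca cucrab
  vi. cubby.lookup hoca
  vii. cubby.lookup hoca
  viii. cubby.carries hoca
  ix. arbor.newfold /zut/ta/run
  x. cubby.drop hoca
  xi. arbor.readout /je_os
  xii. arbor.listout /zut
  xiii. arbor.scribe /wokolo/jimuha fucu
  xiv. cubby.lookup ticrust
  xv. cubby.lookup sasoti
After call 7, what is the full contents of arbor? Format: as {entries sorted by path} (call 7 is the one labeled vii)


Answer: {je_os=hu, zut/, zut/flajudre=canetri_um, zut/ta/}

Derivation:
> arbor.newfold p='/zut/ta'
  ok
> arbor.rehome s='/je_os' d='/zut/ta'
  ToolError: exists
> arbor.scribe p='/zut/flajudre' c='canetri_um'
  created
> cubby.lodge k='hoca' v='111'
  drijotu
> cubby.lodge k='hoca' v='cucrab'
  111
> cubby.lookup k='hoca'
  cucrab
> cubby.lookup k='hoca'
  cucrab
> cubby.carries k='hoca'
  yes
> arbor.newfold p='/zut/ta/run'
  ok
> cubby.drop k='hoca'
  cucrab
> arbor.readout p='/je_os'
  hu
> arbor.listout p='/zut'
  [flajudre, ta/]
> arbor.scribe p='/wokolo/jimuha' c='fucu'
  ToolError: no parent
> cubby.lookup k='ticrust'
  1780-12-05
> cubby.lookup k='sasoti'
  dozave


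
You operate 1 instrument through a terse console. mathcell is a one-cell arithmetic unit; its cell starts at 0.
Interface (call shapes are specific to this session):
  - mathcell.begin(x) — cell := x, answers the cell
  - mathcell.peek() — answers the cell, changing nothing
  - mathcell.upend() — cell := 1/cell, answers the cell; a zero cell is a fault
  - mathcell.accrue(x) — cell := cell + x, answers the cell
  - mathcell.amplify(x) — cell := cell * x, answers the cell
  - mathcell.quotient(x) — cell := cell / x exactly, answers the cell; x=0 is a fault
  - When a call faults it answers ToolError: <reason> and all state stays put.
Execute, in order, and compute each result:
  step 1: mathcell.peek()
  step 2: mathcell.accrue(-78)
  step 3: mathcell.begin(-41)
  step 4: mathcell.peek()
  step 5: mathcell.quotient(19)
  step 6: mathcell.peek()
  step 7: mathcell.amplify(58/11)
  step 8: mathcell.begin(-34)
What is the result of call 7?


Answer: -2378/209

Derivation:
Step: mathcell.peek[]
Result: 0
Step: mathcell.accrue[x='-78']
Result: -78
Step: mathcell.begin[x='-41']
Result: -41
Step: mathcell.peek[]
Result: -41
Step: mathcell.quotient[x='19']
Result: -41/19
Step: mathcell.peek[]
Result: -41/19
Step: mathcell.amplify[x='58/11']
Result: -2378/209
Step: mathcell.begin[x='-34']
Result: -34


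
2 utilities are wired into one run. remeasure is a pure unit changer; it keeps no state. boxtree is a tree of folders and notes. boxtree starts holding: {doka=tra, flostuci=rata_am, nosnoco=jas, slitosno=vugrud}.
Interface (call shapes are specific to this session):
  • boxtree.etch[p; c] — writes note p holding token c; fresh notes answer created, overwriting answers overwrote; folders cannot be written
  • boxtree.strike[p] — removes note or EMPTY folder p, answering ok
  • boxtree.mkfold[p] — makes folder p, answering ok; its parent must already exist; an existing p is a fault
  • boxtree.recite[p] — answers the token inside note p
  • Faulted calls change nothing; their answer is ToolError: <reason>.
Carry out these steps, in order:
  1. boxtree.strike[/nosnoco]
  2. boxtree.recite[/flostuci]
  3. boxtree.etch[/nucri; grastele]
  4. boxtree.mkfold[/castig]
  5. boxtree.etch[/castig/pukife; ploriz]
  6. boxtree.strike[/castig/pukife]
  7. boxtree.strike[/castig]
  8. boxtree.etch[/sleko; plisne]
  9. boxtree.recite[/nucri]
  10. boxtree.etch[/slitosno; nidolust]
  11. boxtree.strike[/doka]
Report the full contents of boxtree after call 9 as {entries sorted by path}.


Answer: {doka=tra, flostuci=rata_am, nucri=grastele, sleko=plisne, slitosno=vugrud}

Derivation:
Do: strike[p→/nosnoco]
See: ok
Do: recite[p→/flostuci]
See: rata_am
Do: etch[p→/nucri; c→grastele]
See: created
Do: mkfold[p→/castig]
See: ok
Do: etch[p→/castig/pukife; c→ploriz]
See: created
Do: strike[p→/castig/pukife]
See: ok
Do: strike[p→/castig]
See: ok
Do: etch[p→/sleko; c→plisne]
See: created
Do: recite[p→/nucri]
See: grastele
Do: etch[p→/slitosno; c→nidolust]
See: overwrote
Do: strike[p→/doka]
See: ok


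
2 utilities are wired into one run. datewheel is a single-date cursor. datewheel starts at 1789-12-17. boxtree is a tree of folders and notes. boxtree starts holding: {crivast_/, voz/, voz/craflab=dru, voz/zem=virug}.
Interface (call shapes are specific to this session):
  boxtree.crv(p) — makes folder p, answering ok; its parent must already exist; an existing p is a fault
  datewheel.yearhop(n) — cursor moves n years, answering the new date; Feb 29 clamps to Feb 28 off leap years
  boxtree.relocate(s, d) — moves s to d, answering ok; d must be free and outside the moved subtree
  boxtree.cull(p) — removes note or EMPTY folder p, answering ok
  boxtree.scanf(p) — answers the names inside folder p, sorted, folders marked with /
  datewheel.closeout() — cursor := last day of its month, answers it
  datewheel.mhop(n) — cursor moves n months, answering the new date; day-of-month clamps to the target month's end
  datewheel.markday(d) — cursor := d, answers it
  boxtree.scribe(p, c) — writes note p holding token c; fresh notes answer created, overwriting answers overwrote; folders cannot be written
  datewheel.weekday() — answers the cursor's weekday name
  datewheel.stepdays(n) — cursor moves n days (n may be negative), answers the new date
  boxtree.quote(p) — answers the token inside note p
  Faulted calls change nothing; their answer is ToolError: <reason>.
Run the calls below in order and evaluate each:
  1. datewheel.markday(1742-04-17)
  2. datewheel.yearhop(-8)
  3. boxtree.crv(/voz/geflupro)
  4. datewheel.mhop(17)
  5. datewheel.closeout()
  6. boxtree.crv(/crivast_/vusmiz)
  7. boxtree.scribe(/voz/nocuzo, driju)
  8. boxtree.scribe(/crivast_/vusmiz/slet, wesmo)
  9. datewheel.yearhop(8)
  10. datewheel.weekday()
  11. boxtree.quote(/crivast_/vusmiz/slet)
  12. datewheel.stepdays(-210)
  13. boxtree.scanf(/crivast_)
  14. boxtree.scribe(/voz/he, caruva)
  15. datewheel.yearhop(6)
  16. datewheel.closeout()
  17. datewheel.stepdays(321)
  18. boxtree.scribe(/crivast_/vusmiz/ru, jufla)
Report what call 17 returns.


Do: datewheel.markday[d=1742-04-17]
See: 1742-04-17
Do: datewheel.yearhop[n=-8]
See: 1734-04-17
Do: boxtree.crv[p=/voz/geflupro]
See: ok
Do: datewheel.mhop[n=17]
See: 1735-09-17
Do: datewheel.closeout[]
See: 1735-09-30
Do: boxtree.crv[p=/crivast_/vusmiz]
See: ok
Do: boxtree.scribe[p=/voz/nocuzo; c=driju]
See: created
Do: boxtree.scribe[p=/crivast_/vusmiz/slet; c=wesmo]
See: created
Do: datewheel.yearhop[n=8]
See: 1743-09-30
Do: datewheel.weekday[]
See: Monday
Do: boxtree.quote[p=/crivast_/vusmiz/slet]
See: wesmo
Do: datewheel.stepdays[n=-210]
See: 1743-03-04
Do: boxtree.scanf[p=/crivast_]
See: [vusmiz/]
Do: boxtree.scribe[p=/voz/he; c=caruva]
See: created
Do: datewheel.yearhop[n=6]
See: 1749-03-04
Do: datewheel.closeout[]
See: 1749-03-31
Do: datewheel.stepdays[n=321]
See: 1750-02-15
Do: boxtree.scribe[p=/crivast_/vusmiz/ru; c=jufla]
See: created

Answer: 1750-02-15
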